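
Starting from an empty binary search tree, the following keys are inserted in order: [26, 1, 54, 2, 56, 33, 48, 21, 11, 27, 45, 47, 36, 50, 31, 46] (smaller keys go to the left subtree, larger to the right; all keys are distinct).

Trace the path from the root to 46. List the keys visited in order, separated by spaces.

Insert 26: tree is empty, so 26 becomes the root.
Insert 1: 1 < 26 → go left. Place as left child of 26.
Insert 54: 54 > 26 → go right. Place as right child of 26.
Insert 2: 2 < 26 → go left; 2 > 1 → go right. Place as right child of 1.
Insert 56: 56 > 26 → go right; 56 > 54 → go right. Place as right child of 54.
Insert 33: 33 > 26 → go right; 33 < 54 → go left. Place as left child of 54.
Insert 48: 48 > 26 → go right; 48 < 54 → go left; 48 > 33 → go right. Place as right child of 33.
Insert 21: 21 < 26 → go left; 21 > 1 → go right; 21 > 2 → go right. Place as right child of 2.
Insert 11: 11 < 26 → go left; 11 > 1 → go right; 11 > 2 → go right; 11 < 21 → go left. Place as left child of 21.
Insert 27: 27 > 26 → go right; 27 < 54 → go left; 27 < 33 → go left. Place as left child of 33.
Insert 45: 45 > 26 → go right; 45 < 54 → go left; 45 > 33 → go right; 45 < 48 → go left. Place as left child of 48.
Insert 47: 47 > 26 → go right; 47 < 54 → go left; 47 > 33 → go right; 47 < 48 → go left; 47 > 45 → go right. Place as right child of 45.
Insert 36: 36 > 26 → go right; 36 < 54 → go left; 36 > 33 → go right; 36 < 48 → go left; 36 < 45 → go left. Place as left child of 45.
Insert 50: 50 > 26 → go right; 50 < 54 → go left; 50 > 33 → go right; 50 > 48 → go right. Place as right child of 48.
Insert 31: 31 > 26 → go right; 31 < 54 → go left; 31 < 33 → go left; 31 > 27 → go right. Place as right child of 27.
Insert 46: 46 > 26 → go right; 46 < 54 → go left; 46 > 33 → go right; 46 < 48 → go left; 46 > 45 → go right; 46 < 47 → go left. Place as left child of 47.

26 54 33 48 45 47 46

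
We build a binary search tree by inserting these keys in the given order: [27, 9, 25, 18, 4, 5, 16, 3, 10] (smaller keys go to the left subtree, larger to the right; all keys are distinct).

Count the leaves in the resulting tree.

3

Insert 27: tree is empty, so 27 becomes the root.
Insert 9: 9 < 27 → go left. Place as left child of 27.
Insert 25: 25 < 27 → go left; 25 > 9 → go right. Place as right child of 9.
Insert 18: 18 < 27 → go left; 18 > 9 → go right; 18 < 25 → go left. Place as left child of 25.
Insert 4: 4 < 27 → go left; 4 < 9 → go left. Place as left child of 9.
Insert 5: 5 < 27 → go left; 5 < 9 → go left; 5 > 4 → go right. Place as right child of 4.
Insert 16: 16 < 27 → go left; 16 > 9 → go right; 16 < 25 → go left; 16 < 18 → go left. Place as left child of 18.
Insert 3: 3 < 27 → go left; 3 < 9 → go left; 3 < 4 → go left. Place as left child of 4.
Insert 10: 10 < 27 → go left; 10 > 9 → go right; 10 < 25 → go left; 10 < 18 → go left; 10 < 16 → go left. Place as left child of 16.

Leaves: 3, 5, 10 — 3 in total.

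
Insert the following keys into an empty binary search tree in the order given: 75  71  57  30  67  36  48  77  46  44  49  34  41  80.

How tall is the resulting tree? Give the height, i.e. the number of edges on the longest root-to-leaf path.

8

Resulting structure (node: left, right):
  75: L=71, R=77
  71: L=57, R=–
  57: L=30, R=67
  30: L=–, R=36
  67: L=–, R=–
  36: L=34, R=48
  48: L=46, R=49
  77: L=–, R=80
  46: L=44, R=–
  44: L=41, R=–
  49: L=–, R=–
  34: L=–, R=–
  41: L=–, R=–
  80: L=–, R=–

The deepest node is 41 at depth 8.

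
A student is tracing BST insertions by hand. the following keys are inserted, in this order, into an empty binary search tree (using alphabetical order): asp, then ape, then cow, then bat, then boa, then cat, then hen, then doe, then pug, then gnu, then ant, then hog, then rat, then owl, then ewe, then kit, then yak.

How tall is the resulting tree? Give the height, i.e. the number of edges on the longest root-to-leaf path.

6

asp: root
ape: left child of asp (depth 1)
cow: right child of asp (depth 1)
bat: left child of cow (depth 2)
boa: right child of bat (depth 3)
cat: right child of boa (depth 4)
hen: right child of cow (depth 2)
doe: left child of hen (depth 3)
pug: right child of hen (depth 3)
gnu: right child of doe (depth 4)
ant: left child of ape (depth 2)
hog: left child of pug (depth 4)
rat: right child of pug (depth 4)
owl: right child of hog (depth 5)
ewe: left child of gnu (depth 5)
kit: left child of owl (depth 6)
yak: right child of rat (depth 5)

The deepest node is kit at depth 6.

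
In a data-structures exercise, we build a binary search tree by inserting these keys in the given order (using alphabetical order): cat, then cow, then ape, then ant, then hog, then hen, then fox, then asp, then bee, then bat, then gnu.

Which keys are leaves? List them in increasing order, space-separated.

Resulting structure (node: left, right):
  cat: L=ape, R=cow
  cow: L=–, R=hog
  ape: L=ant, R=asp
  ant: L=–, R=–
  hog: L=hen, R=–
  hen: L=fox, R=–
  fox: L=–, R=gnu
  asp: L=–, R=bee
  bee: L=bat, R=–
  bat: L=–, R=–
  gnu: L=–, R=–

ant bat gnu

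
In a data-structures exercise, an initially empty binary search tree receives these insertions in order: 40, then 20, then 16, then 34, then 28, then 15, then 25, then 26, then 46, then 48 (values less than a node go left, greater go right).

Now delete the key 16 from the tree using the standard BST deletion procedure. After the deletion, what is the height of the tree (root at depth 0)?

5

40: root
20: left child of 40 (depth 1)
16: left child of 20 (depth 2)
34: right child of 20 (depth 2)
28: left child of 34 (depth 3)
15: left child of 16 (depth 3)
25: left child of 28 (depth 4)
26: right child of 25 (depth 5)
46: right child of 40 (depth 1)
48: right child of 46 (depth 2)

Delete 16 (at most one child — splice it out).
After deletion, deepest node is 26 at depth 5.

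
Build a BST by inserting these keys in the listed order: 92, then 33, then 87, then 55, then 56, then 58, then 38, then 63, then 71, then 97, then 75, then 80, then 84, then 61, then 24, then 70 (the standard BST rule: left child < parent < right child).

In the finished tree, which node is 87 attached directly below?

Insert 92: tree is empty, so 92 becomes the root.
Insert 33: 33 < 92 → go left. Place as left child of 92.
Insert 87: 87 < 92 → go left; 87 > 33 → go right. Place as right child of 33.
Insert 55: 55 < 92 → go left; 55 > 33 → go right; 55 < 87 → go left. Place as left child of 87.
Insert 56: 56 < 92 → go left; 56 > 33 → go right; 56 < 87 → go left; 56 > 55 → go right. Place as right child of 55.
Insert 58: 58 < 92 → go left; 58 > 33 → go right; 58 < 87 → go left; 58 > 55 → go right; 58 > 56 → go right. Place as right child of 56.
Insert 38: 38 < 92 → go left; 38 > 33 → go right; 38 < 87 → go left; 38 < 55 → go left. Place as left child of 55.
Insert 63: 63 < 92 → go left; 63 > 33 → go right; 63 < 87 → go left; 63 > 55 → go right; 63 > 56 → go right; 63 > 58 → go right. Place as right child of 58.
Insert 71: 71 < 92 → go left; 71 > 33 → go right; 71 < 87 → go left; 71 > 55 → go right; 71 > 56 → go right; 71 > 58 → go right; 71 > 63 → go right. Place as right child of 63.
Insert 97: 97 > 92 → go right. Place as right child of 92.
Insert 75: 75 < 92 → go left; 75 > 33 → go right; 75 < 87 → go left; 75 > 55 → go right; 75 > 56 → go right; 75 > 58 → go right; 75 > 63 → go right; 75 > 71 → go right. Place as right child of 71.
Insert 80: 80 < 92 → go left; 80 > 33 → go right; 80 < 87 → go left; 80 > 55 → go right; 80 > 56 → go right; 80 > 58 → go right; 80 > 63 → go right; 80 > 71 → go right; 80 > 75 → go right. Place as right child of 75.
Insert 84: 84 < 92 → go left; 84 > 33 → go right; 84 < 87 → go left; 84 > 55 → go right; 84 > 56 → go right; 84 > 58 → go right; 84 > 63 → go right; 84 > 71 → go right; 84 > 75 → go right; 84 > 80 → go right. Place as right child of 80.
Insert 61: 61 < 92 → go left; 61 > 33 → go right; 61 < 87 → go left; 61 > 55 → go right; 61 > 56 → go right; 61 > 58 → go right; 61 < 63 → go left. Place as left child of 63.
Insert 24: 24 < 92 → go left; 24 < 33 → go left. Place as left child of 33.
Insert 70: 70 < 92 → go left; 70 > 33 → go right; 70 < 87 → go left; 70 > 55 → go right; 70 > 56 → go right; 70 > 58 → go right; 70 > 63 → go right; 70 < 71 → go left. Place as left child of 71.

33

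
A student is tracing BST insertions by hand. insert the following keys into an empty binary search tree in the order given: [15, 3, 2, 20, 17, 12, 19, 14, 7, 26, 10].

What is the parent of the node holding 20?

15

Insert 15: tree is empty, so 15 becomes the root.
Insert 3: 3 < 15 → go left. Place as left child of 15.
Insert 2: 2 < 15 → go left; 2 < 3 → go left. Place as left child of 3.
Insert 20: 20 > 15 → go right. Place as right child of 15.
Insert 17: 17 > 15 → go right; 17 < 20 → go left. Place as left child of 20.
Insert 12: 12 < 15 → go left; 12 > 3 → go right. Place as right child of 3.
Insert 19: 19 > 15 → go right; 19 < 20 → go left; 19 > 17 → go right. Place as right child of 17.
Insert 14: 14 < 15 → go left; 14 > 3 → go right; 14 > 12 → go right. Place as right child of 12.
Insert 7: 7 < 15 → go left; 7 > 3 → go right; 7 < 12 → go left. Place as left child of 12.
Insert 26: 26 > 15 → go right; 26 > 20 → go right. Place as right child of 20.
Insert 10: 10 < 15 → go left; 10 > 3 → go right; 10 < 12 → go left; 10 > 7 → go right. Place as right child of 7.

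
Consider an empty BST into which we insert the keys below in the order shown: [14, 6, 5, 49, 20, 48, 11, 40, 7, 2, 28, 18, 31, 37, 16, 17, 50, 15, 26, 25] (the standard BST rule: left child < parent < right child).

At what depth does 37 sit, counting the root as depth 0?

7

Insert 14: tree is empty, so 14 becomes the root.
Insert 6: 6 < 14 → go left. Place as left child of 14.
Insert 5: 5 < 14 → go left; 5 < 6 → go left. Place as left child of 6.
Insert 49: 49 > 14 → go right. Place as right child of 14.
Insert 20: 20 > 14 → go right; 20 < 49 → go left. Place as left child of 49.
Insert 48: 48 > 14 → go right; 48 < 49 → go left; 48 > 20 → go right. Place as right child of 20.
Insert 11: 11 < 14 → go left; 11 > 6 → go right. Place as right child of 6.
Insert 40: 40 > 14 → go right; 40 < 49 → go left; 40 > 20 → go right; 40 < 48 → go left. Place as left child of 48.
Insert 7: 7 < 14 → go left; 7 > 6 → go right; 7 < 11 → go left. Place as left child of 11.
Insert 2: 2 < 14 → go left; 2 < 6 → go left; 2 < 5 → go left. Place as left child of 5.
Insert 28: 28 > 14 → go right; 28 < 49 → go left; 28 > 20 → go right; 28 < 48 → go left; 28 < 40 → go left. Place as left child of 40.
Insert 18: 18 > 14 → go right; 18 < 49 → go left; 18 < 20 → go left. Place as left child of 20.
Insert 31: 31 > 14 → go right; 31 < 49 → go left; 31 > 20 → go right; 31 < 48 → go left; 31 < 40 → go left; 31 > 28 → go right. Place as right child of 28.
Insert 37: 37 > 14 → go right; 37 < 49 → go left; 37 > 20 → go right; 37 < 48 → go left; 37 < 40 → go left; 37 > 28 → go right; 37 > 31 → go right. Place as right child of 31.
Insert 16: 16 > 14 → go right; 16 < 49 → go left; 16 < 20 → go left; 16 < 18 → go left. Place as left child of 18.
Insert 17: 17 > 14 → go right; 17 < 49 → go left; 17 < 20 → go left; 17 < 18 → go left; 17 > 16 → go right. Place as right child of 16.
Insert 50: 50 > 14 → go right; 50 > 49 → go right. Place as right child of 49.
Insert 15: 15 > 14 → go right; 15 < 49 → go left; 15 < 20 → go left; 15 < 18 → go left; 15 < 16 → go left. Place as left child of 16.
Insert 26: 26 > 14 → go right; 26 < 49 → go left; 26 > 20 → go right; 26 < 48 → go left; 26 < 40 → go left; 26 < 28 → go left. Place as left child of 28.
Insert 25: 25 > 14 → go right; 25 < 49 → go left; 25 > 20 → go right; 25 < 48 → go left; 25 < 40 → go left; 25 < 28 → go left; 25 < 26 → go left. Place as left child of 26.

Path to 37: 14 → 49 → 20 → 48 → 40 → 28 → 31 → 37, which is 7 edges.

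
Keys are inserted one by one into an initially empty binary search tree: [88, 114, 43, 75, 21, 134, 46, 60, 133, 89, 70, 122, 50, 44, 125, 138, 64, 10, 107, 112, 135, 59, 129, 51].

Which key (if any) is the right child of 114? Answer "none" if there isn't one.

88: root
114: right child of 88 (depth 1)
43: left child of 88 (depth 1)
75: right child of 43 (depth 2)
21: left child of 43 (depth 2)
134: right child of 114 (depth 2)
46: left child of 75 (depth 3)
60: right child of 46 (depth 4)
133: left child of 134 (depth 3)
89: left child of 114 (depth 2)
70: right child of 60 (depth 5)
122: left child of 133 (depth 4)
50: left child of 60 (depth 5)
44: left child of 46 (depth 4)
125: right child of 122 (depth 5)
138: right child of 134 (depth 3)
64: left child of 70 (depth 6)
10: left child of 21 (depth 3)
107: right child of 89 (depth 3)
112: right child of 107 (depth 4)
135: left child of 138 (depth 4)
59: right child of 50 (depth 6)
129: right child of 125 (depth 6)
51: left child of 59 (depth 7)

134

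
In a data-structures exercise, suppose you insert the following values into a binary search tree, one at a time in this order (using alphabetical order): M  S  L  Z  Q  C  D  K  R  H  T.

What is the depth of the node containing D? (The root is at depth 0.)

Insert M: tree is empty, so M becomes the root.
Insert S: S > M → go right. Place as right child of M.
Insert L: L < M → go left. Place as left child of M.
Insert Z: Z > M → go right; Z > S → go right. Place as right child of S.
Insert Q: Q > M → go right; Q < S → go left. Place as left child of S.
Insert C: C < M → go left; C < L → go left. Place as left child of L.
Insert D: D < M → go left; D < L → go left; D > C → go right. Place as right child of C.
Insert K: K < M → go left; K < L → go left; K > C → go right; K > D → go right. Place as right child of D.
Insert R: R > M → go right; R < S → go left; R > Q → go right. Place as right child of Q.
Insert H: H < M → go left; H < L → go left; H > C → go right; H > D → go right; H < K → go left. Place as left child of K.
Insert T: T > M → go right; T > S → go right; T < Z → go left. Place as left child of Z.

Path to D: M → L → C → D, which is 3 edges.

3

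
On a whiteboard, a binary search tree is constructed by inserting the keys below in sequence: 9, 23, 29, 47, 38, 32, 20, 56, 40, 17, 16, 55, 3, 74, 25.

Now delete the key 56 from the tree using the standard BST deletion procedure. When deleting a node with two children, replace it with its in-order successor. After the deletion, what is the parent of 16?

17

Insert 9: tree is empty, so 9 becomes the root.
Insert 23: 23 > 9 → go right. Place as right child of 9.
Insert 29: 29 > 9 → go right; 29 > 23 → go right. Place as right child of 23.
Insert 47: 47 > 9 → go right; 47 > 23 → go right; 47 > 29 → go right. Place as right child of 29.
Insert 38: 38 > 9 → go right; 38 > 23 → go right; 38 > 29 → go right; 38 < 47 → go left. Place as left child of 47.
Insert 32: 32 > 9 → go right; 32 > 23 → go right; 32 > 29 → go right; 32 < 47 → go left; 32 < 38 → go left. Place as left child of 38.
Insert 20: 20 > 9 → go right; 20 < 23 → go left. Place as left child of 23.
Insert 56: 56 > 9 → go right; 56 > 23 → go right; 56 > 29 → go right; 56 > 47 → go right. Place as right child of 47.
Insert 40: 40 > 9 → go right; 40 > 23 → go right; 40 > 29 → go right; 40 < 47 → go left; 40 > 38 → go right. Place as right child of 38.
Insert 17: 17 > 9 → go right; 17 < 23 → go left; 17 < 20 → go left. Place as left child of 20.
Insert 16: 16 > 9 → go right; 16 < 23 → go left; 16 < 20 → go left; 16 < 17 → go left. Place as left child of 17.
Insert 55: 55 > 9 → go right; 55 > 23 → go right; 55 > 29 → go right; 55 > 47 → go right; 55 < 56 → go left. Place as left child of 56.
Insert 3: 3 < 9 → go left. Place as left child of 9.
Insert 74: 74 > 9 → go right; 74 > 23 → go right; 74 > 29 → go right; 74 > 47 → go right; 74 > 56 → go right. Place as right child of 56.
Insert 25: 25 > 9 → go right; 25 > 23 → go right; 25 < 29 → go left. Place as left child of 29.

Delete 56 (two children — replace with in-order successor).
After deletion, 16's parent is 17.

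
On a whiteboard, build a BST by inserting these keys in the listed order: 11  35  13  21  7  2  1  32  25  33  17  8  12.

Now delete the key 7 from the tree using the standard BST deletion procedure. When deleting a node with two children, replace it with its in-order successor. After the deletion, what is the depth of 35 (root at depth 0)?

Insert 11: tree is empty, so 11 becomes the root.
Insert 35: 35 > 11 → go right. Place as right child of 11.
Insert 13: 13 > 11 → go right; 13 < 35 → go left. Place as left child of 35.
Insert 21: 21 > 11 → go right; 21 < 35 → go left; 21 > 13 → go right. Place as right child of 13.
Insert 7: 7 < 11 → go left. Place as left child of 11.
Insert 2: 2 < 11 → go left; 2 < 7 → go left. Place as left child of 7.
Insert 1: 1 < 11 → go left; 1 < 7 → go left; 1 < 2 → go left. Place as left child of 2.
Insert 32: 32 > 11 → go right; 32 < 35 → go left; 32 > 13 → go right; 32 > 21 → go right. Place as right child of 21.
Insert 25: 25 > 11 → go right; 25 < 35 → go left; 25 > 13 → go right; 25 > 21 → go right; 25 < 32 → go left. Place as left child of 32.
Insert 33: 33 > 11 → go right; 33 < 35 → go left; 33 > 13 → go right; 33 > 21 → go right; 33 > 32 → go right. Place as right child of 32.
Insert 17: 17 > 11 → go right; 17 < 35 → go left; 17 > 13 → go right; 17 < 21 → go left. Place as left child of 21.
Insert 8: 8 < 11 → go left; 8 > 7 → go right. Place as right child of 7.
Insert 12: 12 > 11 → go right; 12 < 35 → go left; 12 < 13 → go left. Place as left child of 13.

Delete 7 (two children — replace with in-order successor).
After deletion, path to 35: 11 → 35.

1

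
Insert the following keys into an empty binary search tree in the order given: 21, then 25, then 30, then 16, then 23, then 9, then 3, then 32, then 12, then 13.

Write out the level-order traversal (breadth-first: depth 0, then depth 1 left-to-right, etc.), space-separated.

21 16 25 9 23 30 3 12 32 13

Insert 21: tree is empty, so 21 becomes the root.
Insert 25: 25 > 21 → go right. Place as right child of 21.
Insert 30: 30 > 21 → go right; 30 > 25 → go right. Place as right child of 25.
Insert 16: 16 < 21 → go left. Place as left child of 21.
Insert 23: 23 > 21 → go right; 23 < 25 → go left. Place as left child of 25.
Insert 9: 9 < 21 → go left; 9 < 16 → go left. Place as left child of 16.
Insert 3: 3 < 21 → go left; 3 < 16 → go left; 3 < 9 → go left. Place as left child of 9.
Insert 32: 32 > 21 → go right; 32 > 25 → go right; 32 > 30 → go right. Place as right child of 30.
Insert 12: 12 < 21 → go left; 12 < 16 → go left; 12 > 9 → go right. Place as right child of 9.
Insert 13: 13 < 21 → go left; 13 < 16 → go left; 13 > 9 → go right; 13 > 12 → go right. Place as right child of 12.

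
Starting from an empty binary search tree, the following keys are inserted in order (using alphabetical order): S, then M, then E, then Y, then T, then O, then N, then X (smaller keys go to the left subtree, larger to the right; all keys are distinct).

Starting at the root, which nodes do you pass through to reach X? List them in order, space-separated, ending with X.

S Y T X

S: root
M: left child of S (depth 1)
E: left child of M (depth 2)
Y: right child of S (depth 1)
T: left child of Y (depth 2)
O: right child of M (depth 2)
N: left child of O (depth 3)
X: right child of T (depth 3)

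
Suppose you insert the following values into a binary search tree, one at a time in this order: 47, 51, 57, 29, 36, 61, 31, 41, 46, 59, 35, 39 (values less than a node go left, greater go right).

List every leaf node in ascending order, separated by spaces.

47: root
51: right child of 47 (depth 1)
57: right child of 51 (depth 2)
29: left child of 47 (depth 1)
36: right child of 29 (depth 2)
61: right child of 57 (depth 3)
31: left child of 36 (depth 3)
41: right child of 36 (depth 3)
46: right child of 41 (depth 4)
59: left child of 61 (depth 4)
35: right child of 31 (depth 4)
39: left child of 41 (depth 4)

35 39 46 59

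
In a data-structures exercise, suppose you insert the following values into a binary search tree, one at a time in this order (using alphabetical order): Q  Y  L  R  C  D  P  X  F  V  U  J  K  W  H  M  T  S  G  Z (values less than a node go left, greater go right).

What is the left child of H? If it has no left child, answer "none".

G

Q: root
Y: right child of Q (depth 1)
L: left child of Q (depth 1)
R: left child of Y (depth 2)
C: left child of L (depth 2)
D: right child of C (depth 3)
P: right child of L (depth 2)
X: right child of R (depth 3)
F: right child of D (depth 4)
V: left child of X (depth 4)
U: left child of V (depth 5)
J: right child of F (depth 5)
K: right child of J (depth 6)
W: right child of V (depth 5)
H: left child of J (depth 6)
M: left child of P (depth 3)
T: left child of U (depth 6)
S: left child of T (depth 7)
G: left child of H (depth 7)
Z: right child of Y (depth 2)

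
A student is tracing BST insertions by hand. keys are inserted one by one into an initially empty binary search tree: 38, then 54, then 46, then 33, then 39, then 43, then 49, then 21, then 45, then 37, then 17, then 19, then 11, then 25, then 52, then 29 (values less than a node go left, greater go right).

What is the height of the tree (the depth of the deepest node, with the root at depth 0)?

38: root
54: right child of 38 (depth 1)
46: left child of 54 (depth 2)
33: left child of 38 (depth 1)
39: left child of 46 (depth 3)
43: right child of 39 (depth 4)
49: right child of 46 (depth 3)
21: left child of 33 (depth 2)
45: right child of 43 (depth 5)
37: right child of 33 (depth 2)
17: left child of 21 (depth 3)
19: right child of 17 (depth 4)
11: left child of 17 (depth 4)
25: right child of 21 (depth 3)
52: right child of 49 (depth 4)
29: right child of 25 (depth 4)

The deepest node is 45 at depth 5.

5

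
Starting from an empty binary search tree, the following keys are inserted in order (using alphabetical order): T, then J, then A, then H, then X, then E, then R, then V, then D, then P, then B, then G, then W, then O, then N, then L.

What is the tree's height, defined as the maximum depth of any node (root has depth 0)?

6

Insert T: tree is empty, so T becomes the root.
Insert J: J < T → go left. Place as left child of T.
Insert A: A < T → go left; A < J → go left. Place as left child of J.
Insert H: H < T → go left; H < J → go left; H > A → go right. Place as right child of A.
Insert X: X > T → go right. Place as right child of T.
Insert E: E < T → go left; E < J → go left; E > A → go right; E < H → go left. Place as left child of H.
Insert R: R < T → go left; R > J → go right. Place as right child of J.
Insert V: V > T → go right; V < X → go left. Place as left child of X.
Insert D: D < T → go left; D < J → go left; D > A → go right; D < H → go left; D < E → go left. Place as left child of E.
Insert P: P < T → go left; P > J → go right; P < R → go left. Place as left child of R.
Insert B: B < T → go left; B < J → go left; B > A → go right; B < H → go left; B < E → go left; B < D → go left. Place as left child of D.
Insert G: G < T → go left; G < J → go left; G > A → go right; G < H → go left; G > E → go right. Place as right child of E.
Insert W: W > T → go right; W < X → go left; W > V → go right. Place as right child of V.
Insert O: O < T → go left; O > J → go right; O < R → go left; O < P → go left. Place as left child of P.
Insert N: N < T → go left; N > J → go right; N < R → go left; N < P → go left; N < O → go left. Place as left child of O.
Insert L: L < T → go left; L > J → go right; L < R → go left; L < P → go left; L < O → go left; L < N → go left. Place as left child of N.

The deepest node is B at depth 6.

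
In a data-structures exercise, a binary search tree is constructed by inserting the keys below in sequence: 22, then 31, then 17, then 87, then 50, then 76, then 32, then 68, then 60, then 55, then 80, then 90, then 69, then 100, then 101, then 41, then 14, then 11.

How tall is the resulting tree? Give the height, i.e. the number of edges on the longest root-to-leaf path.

Insert 22: tree is empty, so 22 becomes the root.
Insert 31: 31 > 22 → go right. Place as right child of 22.
Insert 17: 17 < 22 → go left. Place as left child of 22.
Insert 87: 87 > 22 → go right; 87 > 31 → go right. Place as right child of 31.
Insert 50: 50 > 22 → go right; 50 > 31 → go right; 50 < 87 → go left. Place as left child of 87.
Insert 76: 76 > 22 → go right; 76 > 31 → go right; 76 < 87 → go left; 76 > 50 → go right. Place as right child of 50.
Insert 32: 32 > 22 → go right; 32 > 31 → go right; 32 < 87 → go left; 32 < 50 → go left. Place as left child of 50.
Insert 68: 68 > 22 → go right; 68 > 31 → go right; 68 < 87 → go left; 68 > 50 → go right; 68 < 76 → go left. Place as left child of 76.
Insert 60: 60 > 22 → go right; 60 > 31 → go right; 60 < 87 → go left; 60 > 50 → go right; 60 < 76 → go left; 60 < 68 → go left. Place as left child of 68.
Insert 55: 55 > 22 → go right; 55 > 31 → go right; 55 < 87 → go left; 55 > 50 → go right; 55 < 76 → go left; 55 < 68 → go left; 55 < 60 → go left. Place as left child of 60.
Insert 80: 80 > 22 → go right; 80 > 31 → go right; 80 < 87 → go left; 80 > 50 → go right; 80 > 76 → go right. Place as right child of 76.
Insert 90: 90 > 22 → go right; 90 > 31 → go right; 90 > 87 → go right. Place as right child of 87.
Insert 69: 69 > 22 → go right; 69 > 31 → go right; 69 < 87 → go left; 69 > 50 → go right; 69 < 76 → go left; 69 > 68 → go right. Place as right child of 68.
Insert 100: 100 > 22 → go right; 100 > 31 → go right; 100 > 87 → go right; 100 > 90 → go right. Place as right child of 90.
Insert 101: 101 > 22 → go right; 101 > 31 → go right; 101 > 87 → go right; 101 > 90 → go right; 101 > 100 → go right. Place as right child of 100.
Insert 41: 41 > 22 → go right; 41 > 31 → go right; 41 < 87 → go left; 41 < 50 → go left; 41 > 32 → go right. Place as right child of 32.
Insert 14: 14 < 22 → go left; 14 < 17 → go left. Place as left child of 17.
Insert 11: 11 < 22 → go left; 11 < 17 → go left; 11 < 14 → go left. Place as left child of 14.

The deepest node is 55 at depth 7.

7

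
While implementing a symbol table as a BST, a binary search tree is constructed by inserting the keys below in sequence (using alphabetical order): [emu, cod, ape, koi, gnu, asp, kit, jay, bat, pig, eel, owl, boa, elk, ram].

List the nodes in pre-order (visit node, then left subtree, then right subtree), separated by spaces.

emu cod ape asp bat boa eel elk koi gnu kit jay pig owl ram

emu: root
cod: left child of emu (depth 1)
ape: left child of cod (depth 2)
koi: right child of emu (depth 1)
gnu: left child of koi (depth 2)
asp: right child of ape (depth 3)
kit: right child of gnu (depth 3)
jay: left child of kit (depth 4)
bat: right child of asp (depth 4)
pig: right child of koi (depth 2)
eel: right child of cod (depth 2)
owl: left child of pig (depth 3)
boa: right child of bat (depth 5)
elk: right child of eel (depth 3)
ram: right child of pig (depth 3)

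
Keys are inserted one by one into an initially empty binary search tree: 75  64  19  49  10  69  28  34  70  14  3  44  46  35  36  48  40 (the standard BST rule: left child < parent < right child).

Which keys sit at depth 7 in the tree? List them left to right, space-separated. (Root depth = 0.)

Insert 75: tree is empty, so 75 becomes the root.
Insert 64: 64 < 75 → go left. Place as left child of 75.
Insert 19: 19 < 75 → go left; 19 < 64 → go left. Place as left child of 64.
Insert 49: 49 < 75 → go left; 49 < 64 → go left; 49 > 19 → go right. Place as right child of 19.
Insert 10: 10 < 75 → go left; 10 < 64 → go left; 10 < 19 → go left. Place as left child of 19.
Insert 69: 69 < 75 → go left; 69 > 64 → go right. Place as right child of 64.
Insert 28: 28 < 75 → go left; 28 < 64 → go left; 28 > 19 → go right; 28 < 49 → go left. Place as left child of 49.
Insert 34: 34 < 75 → go left; 34 < 64 → go left; 34 > 19 → go right; 34 < 49 → go left; 34 > 28 → go right. Place as right child of 28.
Insert 70: 70 < 75 → go left; 70 > 64 → go right; 70 > 69 → go right. Place as right child of 69.
Insert 14: 14 < 75 → go left; 14 < 64 → go left; 14 < 19 → go left; 14 > 10 → go right. Place as right child of 10.
Insert 3: 3 < 75 → go left; 3 < 64 → go left; 3 < 19 → go left; 3 < 10 → go left. Place as left child of 10.
Insert 44: 44 < 75 → go left; 44 < 64 → go left; 44 > 19 → go right; 44 < 49 → go left; 44 > 28 → go right; 44 > 34 → go right. Place as right child of 34.
Insert 46: 46 < 75 → go left; 46 < 64 → go left; 46 > 19 → go right; 46 < 49 → go left; 46 > 28 → go right; 46 > 34 → go right; 46 > 44 → go right. Place as right child of 44.
Insert 35: 35 < 75 → go left; 35 < 64 → go left; 35 > 19 → go right; 35 < 49 → go left; 35 > 28 → go right; 35 > 34 → go right; 35 < 44 → go left. Place as left child of 44.
Insert 36: 36 < 75 → go left; 36 < 64 → go left; 36 > 19 → go right; 36 < 49 → go left; 36 > 28 → go right; 36 > 34 → go right; 36 < 44 → go left; 36 > 35 → go right. Place as right child of 35.
Insert 48: 48 < 75 → go left; 48 < 64 → go left; 48 > 19 → go right; 48 < 49 → go left; 48 > 28 → go right; 48 > 34 → go right; 48 > 44 → go right; 48 > 46 → go right. Place as right child of 46.
Insert 40: 40 < 75 → go left; 40 < 64 → go left; 40 > 19 → go right; 40 < 49 → go left; 40 > 28 → go right; 40 > 34 → go right; 40 < 44 → go left; 40 > 35 → go right; 40 > 36 → go right. Place as right child of 36.

35 46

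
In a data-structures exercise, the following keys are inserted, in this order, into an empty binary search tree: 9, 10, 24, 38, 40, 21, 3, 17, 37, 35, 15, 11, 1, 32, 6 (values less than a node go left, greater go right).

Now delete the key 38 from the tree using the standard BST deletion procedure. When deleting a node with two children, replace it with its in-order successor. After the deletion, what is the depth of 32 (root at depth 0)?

6

Insert 9: tree is empty, so 9 becomes the root.
Insert 10: 10 > 9 → go right. Place as right child of 9.
Insert 24: 24 > 9 → go right; 24 > 10 → go right. Place as right child of 10.
Insert 38: 38 > 9 → go right; 38 > 10 → go right; 38 > 24 → go right. Place as right child of 24.
Insert 40: 40 > 9 → go right; 40 > 10 → go right; 40 > 24 → go right; 40 > 38 → go right. Place as right child of 38.
Insert 21: 21 > 9 → go right; 21 > 10 → go right; 21 < 24 → go left. Place as left child of 24.
Insert 3: 3 < 9 → go left. Place as left child of 9.
Insert 17: 17 > 9 → go right; 17 > 10 → go right; 17 < 24 → go left; 17 < 21 → go left. Place as left child of 21.
Insert 37: 37 > 9 → go right; 37 > 10 → go right; 37 > 24 → go right; 37 < 38 → go left. Place as left child of 38.
Insert 35: 35 > 9 → go right; 35 > 10 → go right; 35 > 24 → go right; 35 < 38 → go left; 35 < 37 → go left. Place as left child of 37.
Insert 15: 15 > 9 → go right; 15 > 10 → go right; 15 < 24 → go left; 15 < 21 → go left; 15 < 17 → go left. Place as left child of 17.
Insert 11: 11 > 9 → go right; 11 > 10 → go right; 11 < 24 → go left; 11 < 21 → go left; 11 < 17 → go left; 11 < 15 → go left. Place as left child of 15.
Insert 1: 1 < 9 → go left; 1 < 3 → go left. Place as left child of 3.
Insert 32: 32 > 9 → go right; 32 > 10 → go right; 32 > 24 → go right; 32 < 38 → go left; 32 < 37 → go left; 32 < 35 → go left. Place as left child of 35.
Insert 6: 6 < 9 → go left; 6 > 3 → go right. Place as right child of 3.

Delete 38 (two children — replace with in-order successor).
After deletion, path to 32: 9 → 10 → 24 → 40 → 37 → 35 → 32.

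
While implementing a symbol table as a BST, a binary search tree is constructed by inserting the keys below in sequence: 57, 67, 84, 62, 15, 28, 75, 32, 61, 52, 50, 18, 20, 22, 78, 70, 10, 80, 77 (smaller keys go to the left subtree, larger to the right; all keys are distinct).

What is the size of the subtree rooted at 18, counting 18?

3

57: root
67: right child of 57 (depth 1)
84: right child of 67 (depth 2)
62: left child of 67 (depth 2)
15: left child of 57 (depth 1)
28: right child of 15 (depth 2)
75: left child of 84 (depth 3)
32: right child of 28 (depth 3)
61: left child of 62 (depth 3)
52: right child of 32 (depth 4)
50: left child of 52 (depth 5)
18: left child of 28 (depth 3)
20: right child of 18 (depth 4)
22: right child of 20 (depth 5)
78: right child of 75 (depth 4)
70: left child of 75 (depth 4)
10: left child of 15 (depth 2)
80: right child of 78 (depth 5)
77: left child of 78 (depth 5)

Subtree rooted at 18 contains: 18, 20, 22 — 3 nodes.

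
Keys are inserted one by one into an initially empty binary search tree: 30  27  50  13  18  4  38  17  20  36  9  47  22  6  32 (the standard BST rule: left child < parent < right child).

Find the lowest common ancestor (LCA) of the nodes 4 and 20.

13

30: root
27: left child of 30 (depth 1)
50: right child of 30 (depth 1)
13: left child of 27 (depth 2)
18: right child of 13 (depth 3)
4: left child of 13 (depth 3)
38: left child of 50 (depth 2)
17: left child of 18 (depth 4)
20: right child of 18 (depth 4)
36: left child of 38 (depth 3)
9: right child of 4 (depth 4)
47: right child of 38 (depth 3)
22: right child of 20 (depth 5)
6: left child of 9 (depth 5)
32: left child of 36 (depth 4)

Path to 4: 30 → 27 → 13 → 4
Path to 20: 30 → 27 → 13 → 18 → 20
The paths share a prefix ending at 13, then split left and right.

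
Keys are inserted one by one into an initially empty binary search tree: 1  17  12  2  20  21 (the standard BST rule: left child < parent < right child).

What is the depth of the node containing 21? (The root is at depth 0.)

3

Insert 1: tree is empty, so 1 becomes the root.
Insert 17: 17 > 1 → go right. Place as right child of 1.
Insert 12: 12 > 1 → go right; 12 < 17 → go left. Place as left child of 17.
Insert 2: 2 > 1 → go right; 2 < 17 → go left; 2 < 12 → go left. Place as left child of 12.
Insert 20: 20 > 1 → go right; 20 > 17 → go right. Place as right child of 17.
Insert 21: 21 > 1 → go right; 21 > 17 → go right; 21 > 20 → go right. Place as right child of 20.

Path to 21: 1 → 17 → 20 → 21, which is 3 edges.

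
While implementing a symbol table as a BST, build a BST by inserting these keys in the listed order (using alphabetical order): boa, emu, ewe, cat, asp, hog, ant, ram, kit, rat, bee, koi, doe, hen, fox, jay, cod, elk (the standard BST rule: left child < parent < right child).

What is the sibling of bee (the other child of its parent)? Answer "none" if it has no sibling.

ant

Resulting structure (node: left, right):
  boa: L=asp, R=emu
  emu: L=cat, R=ewe
  ewe: L=–, R=hog
  cat: L=–, R=doe
  asp: L=ant, R=bee
  hog: L=hen, R=ram
  ant: L=–, R=–
  ram: L=kit, R=rat
  kit: L=jay, R=koi
  rat: L=–, R=–
  bee: L=–, R=–
  koi: L=–, R=–
  doe: L=cod, R=elk
  hen: L=fox, R=–
  fox: L=–, R=–
  jay: L=–, R=–
  cod: L=–, R=–
  elk: L=–, R=–

bee's parent is asp; the other child of asp is ant.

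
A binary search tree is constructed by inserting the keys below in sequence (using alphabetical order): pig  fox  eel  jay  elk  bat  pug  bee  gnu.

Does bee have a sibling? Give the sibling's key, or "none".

none

Insert pig: tree is empty, so pig becomes the root.
Insert fox: fox < pig → go left. Place as left child of pig.
Insert eel: eel < pig → go left; eel < fox → go left. Place as left child of fox.
Insert jay: jay < pig → go left; jay > fox → go right. Place as right child of fox.
Insert elk: elk < pig → go left; elk < fox → go left; elk > eel → go right. Place as right child of eel.
Insert bat: bat < pig → go left; bat < fox → go left; bat < eel → go left. Place as left child of eel.
Insert pug: pug > pig → go right. Place as right child of pig.
Insert bee: bee < pig → go left; bee < fox → go left; bee < eel → go left; bee > bat → go right. Place as right child of bat.
Insert gnu: gnu < pig → go left; gnu > fox → go right; gnu < jay → go left. Place as left child of jay.

bee's parent is bat, which has only one child.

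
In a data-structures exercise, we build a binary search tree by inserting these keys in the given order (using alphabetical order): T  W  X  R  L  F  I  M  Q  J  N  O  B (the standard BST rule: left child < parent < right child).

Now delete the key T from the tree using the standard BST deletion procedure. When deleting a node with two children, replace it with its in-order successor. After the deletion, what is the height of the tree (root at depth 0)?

6

Insert T: tree is empty, so T becomes the root.
Insert W: W > T → go right. Place as right child of T.
Insert X: X > T → go right; X > W → go right. Place as right child of W.
Insert R: R < T → go left. Place as left child of T.
Insert L: L < T → go left; L < R → go left. Place as left child of R.
Insert F: F < T → go left; F < R → go left; F < L → go left. Place as left child of L.
Insert I: I < T → go left; I < R → go left; I < L → go left; I > F → go right. Place as right child of F.
Insert M: M < T → go left; M < R → go left; M > L → go right. Place as right child of L.
Insert Q: Q < T → go left; Q < R → go left; Q > L → go right; Q > M → go right. Place as right child of M.
Insert J: J < T → go left; J < R → go left; J < L → go left; J > F → go right; J > I → go right. Place as right child of I.
Insert N: N < T → go left; N < R → go left; N > L → go right; N > M → go right; N < Q → go left. Place as left child of Q.
Insert O: O < T → go left; O < R → go left; O > L → go right; O > M → go right; O < Q → go left; O > N → go right. Place as right child of N.
Insert B: B < T → go left; B < R → go left; B < L → go left; B < F → go left. Place as left child of F.

Delete T (two children — replace with in-order successor).
After deletion, deepest node is O at depth 6.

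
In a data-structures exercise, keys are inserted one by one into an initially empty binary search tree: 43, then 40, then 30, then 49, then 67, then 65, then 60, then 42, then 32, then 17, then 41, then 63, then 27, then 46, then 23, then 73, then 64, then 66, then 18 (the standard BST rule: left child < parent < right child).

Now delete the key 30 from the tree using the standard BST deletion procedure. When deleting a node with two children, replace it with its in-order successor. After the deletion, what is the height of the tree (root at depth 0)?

43: root
40: left child of 43 (depth 1)
30: left child of 40 (depth 2)
49: right child of 43 (depth 1)
67: right child of 49 (depth 2)
65: left child of 67 (depth 3)
60: left child of 65 (depth 4)
42: right child of 40 (depth 2)
32: right child of 30 (depth 3)
17: left child of 30 (depth 3)
41: left child of 42 (depth 3)
63: right child of 60 (depth 5)
27: right child of 17 (depth 4)
46: left child of 49 (depth 2)
23: left child of 27 (depth 5)
73: right child of 67 (depth 3)
64: right child of 63 (depth 6)
66: right child of 65 (depth 4)
18: left child of 23 (depth 6)

Delete 30 (two children — replace with in-order successor).
After deletion, deepest node is 64 at depth 6.

6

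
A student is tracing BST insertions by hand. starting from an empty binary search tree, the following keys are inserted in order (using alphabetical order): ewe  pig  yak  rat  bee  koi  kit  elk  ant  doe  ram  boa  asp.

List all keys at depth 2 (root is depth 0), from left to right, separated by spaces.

ant elk koi yak

ewe: root
pig: right child of ewe (depth 1)
yak: right child of pig (depth 2)
rat: left child of yak (depth 3)
bee: left child of ewe (depth 1)
koi: left child of pig (depth 2)
kit: left child of koi (depth 3)
elk: right child of bee (depth 2)
ant: left child of bee (depth 2)
doe: left child of elk (depth 3)
ram: left child of rat (depth 4)
boa: left child of doe (depth 4)
asp: right child of ant (depth 3)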